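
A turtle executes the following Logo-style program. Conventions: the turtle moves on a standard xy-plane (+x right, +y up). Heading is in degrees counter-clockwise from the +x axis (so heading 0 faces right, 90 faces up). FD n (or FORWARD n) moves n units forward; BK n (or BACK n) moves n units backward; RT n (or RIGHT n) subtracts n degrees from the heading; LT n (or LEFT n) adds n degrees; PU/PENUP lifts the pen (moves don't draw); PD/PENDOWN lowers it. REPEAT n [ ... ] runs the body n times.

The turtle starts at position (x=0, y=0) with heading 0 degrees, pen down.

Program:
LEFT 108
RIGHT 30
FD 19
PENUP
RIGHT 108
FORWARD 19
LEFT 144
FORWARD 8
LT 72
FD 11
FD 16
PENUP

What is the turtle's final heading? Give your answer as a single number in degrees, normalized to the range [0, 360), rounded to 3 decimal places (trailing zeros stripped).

Executing turtle program step by step:
Start: pos=(0,0), heading=0, pen down
LT 108: heading 0 -> 108
RT 30: heading 108 -> 78
FD 19: (0,0) -> (3.95,18.585) [heading=78, draw]
PU: pen up
RT 108: heading 78 -> 330
FD 19: (3.95,18.585) -> (20.405,9.085) [heading=330, move]
LT 144: heading 330 -> 114
FD 8: (20.405,9.085) -> (17.151,16.393) [heading=114, move]
LT 72: heading 114 -> 186
FD 11: (17.151,16.393) -> (6.211,15.243) [heading=186, move]
FD 16: (6.211,15.243) -> (-9.701,13.571) [heading=186, move]
PU: pen up
Final: pos=(-9.701,13.571), heading=186, 1 segment(s) drawn

Answer: 186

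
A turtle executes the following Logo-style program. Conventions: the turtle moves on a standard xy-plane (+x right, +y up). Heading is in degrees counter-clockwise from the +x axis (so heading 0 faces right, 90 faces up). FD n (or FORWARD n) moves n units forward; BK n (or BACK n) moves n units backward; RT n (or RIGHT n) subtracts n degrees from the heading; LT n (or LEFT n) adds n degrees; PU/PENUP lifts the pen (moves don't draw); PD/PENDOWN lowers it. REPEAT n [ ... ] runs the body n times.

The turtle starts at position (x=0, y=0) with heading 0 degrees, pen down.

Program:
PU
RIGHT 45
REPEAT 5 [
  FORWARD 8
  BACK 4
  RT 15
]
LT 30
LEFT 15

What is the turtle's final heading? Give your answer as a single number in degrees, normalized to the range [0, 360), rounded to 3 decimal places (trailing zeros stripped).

Answer: 285

Derivation:
Executing turtle program step by step:
Start: pos=(0,0), heading=0, pen down
PU: pen up
RT 45: heading 0 -> 315
REPEAT 5 [
  -- iteration 1/5 --
  FD 8: (0,0) -> (5.657,-5.657) [heading=315, move]
  BK 4: (5.657,-5.657) -> (2.828,-2.828) [heading=315, move]
  RT 15: heading 315 -> 300
  -- iteration 2/5 --
  FD 8: (2.828,-2.828) -> (6.828,-9.757) [heading=300, move]
  BK 4: (6.828,-9.757) -> (4.828,-6.293) [heading=300, move]
  RT 15: heading 300 -> 285
  -- iteration 3/5 --
  FD 8: (4.828,-6.293) -> (6.899,-14.02) [heading=285, move]
  BK 4: (6.899,-14.02) -> (5.864,-10.156) [heading=285, move]
  RT 15: heading 285 -> 270
  -- iteration 4/5 --
  FD 8: (5.864,-10.156) -> (5.864,-18.156) [heading=270, move]
  BK 4: (5.864,-18.156) -> (5.864,-14.156) [heading=270, move]
  RT 15: heading 270 -> 255
  -- iteration 5/5 --
  FD 8: (5.864,-14.156) -> (3.793,-21.884) [heading=255, move]
  BK 4: (3.793,-21.884) -> (4.828,-18.02) [heading=255, move]
  RT 15: heading 255 -> 240
]
LT 30: heading 240 -> 270
LT 15: heading 270 -> 285
Final: pos=(4.828,-18.02), heading=285, 0 segment(s) drawn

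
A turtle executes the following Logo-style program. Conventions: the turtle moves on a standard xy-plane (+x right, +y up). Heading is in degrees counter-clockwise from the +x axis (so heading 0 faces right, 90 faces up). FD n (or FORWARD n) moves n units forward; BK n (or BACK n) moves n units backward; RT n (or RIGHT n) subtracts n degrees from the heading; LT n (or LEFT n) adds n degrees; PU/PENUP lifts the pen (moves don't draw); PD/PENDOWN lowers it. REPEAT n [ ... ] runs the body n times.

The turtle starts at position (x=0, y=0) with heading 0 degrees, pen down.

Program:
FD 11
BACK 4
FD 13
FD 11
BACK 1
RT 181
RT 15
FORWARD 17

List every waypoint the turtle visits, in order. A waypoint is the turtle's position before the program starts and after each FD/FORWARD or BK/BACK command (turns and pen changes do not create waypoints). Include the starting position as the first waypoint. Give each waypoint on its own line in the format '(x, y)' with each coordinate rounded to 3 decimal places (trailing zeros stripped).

Answer: (0, 0)
(11, 0)
(7, 0)
(20, 0)
(31, 0)
(30, 0)
(13.659, 4.686)

Derivation:
Executing turtle program step by step:
Start: pos=(0,0), heading=0, pen down
FD 11: (0,0) -> (11,0) [heading=0, draw]
BK 4: (11,0) -> (7,0) [heading=0, draw]
FD 13: (7,0) -> (20,0) [heading=0, draw]
FD 11: (20,0) -> (31,0) [heading=0, draw]
BK 1: (31,0) -> (30,0) [heading=0, draw]
RT 181: heading 0 -> 179
RT 15: heading 179 -> 164
FD 17: (30,0) -> (13.659,4.686) [heading=164, draw]
Final: pos=(13.659,4.686), heading=164, 6 segment(s) drawn
Waypoints (7 total):
(0, 0)
(11, 0)
(7, 0)
(20, 0)
(31, 0)
(30, 0)
(13.659, 4.686)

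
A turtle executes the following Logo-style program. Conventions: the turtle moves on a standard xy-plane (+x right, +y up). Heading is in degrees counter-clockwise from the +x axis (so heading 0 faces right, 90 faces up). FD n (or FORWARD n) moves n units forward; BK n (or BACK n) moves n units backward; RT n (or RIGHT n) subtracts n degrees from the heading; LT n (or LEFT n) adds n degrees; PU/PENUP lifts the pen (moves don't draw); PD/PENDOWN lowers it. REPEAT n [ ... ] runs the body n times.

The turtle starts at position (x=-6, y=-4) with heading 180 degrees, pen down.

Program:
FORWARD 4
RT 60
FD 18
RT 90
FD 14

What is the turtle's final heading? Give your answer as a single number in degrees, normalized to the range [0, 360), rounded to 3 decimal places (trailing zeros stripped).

Executing turtle program step by step:
Start: pos=(-6,-4), heading=180, pen down
FD 4: (-6,-4) -> (-10,-4) [heading=180, draw]
RT 60: heading 180 -> 120
FD 18: (-10,-4) -> (-19,11.588) [heading=120, draw]
RT 90: heading 120 -> 30
FD 14: (-19,11.588) -> (-6.876,18.588) [heading=30, draw]
Final: pos=(-6.876,18.588), heading=30, 3 segment(s) drawn

Answer: 30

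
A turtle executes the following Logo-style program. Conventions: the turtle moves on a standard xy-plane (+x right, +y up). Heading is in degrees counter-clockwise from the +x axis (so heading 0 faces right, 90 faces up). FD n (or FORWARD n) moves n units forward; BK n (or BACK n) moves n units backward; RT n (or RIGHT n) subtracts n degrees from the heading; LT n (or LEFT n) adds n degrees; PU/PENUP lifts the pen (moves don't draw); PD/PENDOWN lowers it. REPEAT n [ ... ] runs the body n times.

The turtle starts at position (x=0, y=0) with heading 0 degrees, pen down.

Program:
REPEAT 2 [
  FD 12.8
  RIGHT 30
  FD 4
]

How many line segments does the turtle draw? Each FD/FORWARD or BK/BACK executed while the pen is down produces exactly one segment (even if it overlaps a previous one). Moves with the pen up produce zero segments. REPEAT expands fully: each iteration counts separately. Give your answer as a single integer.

Executing turtle program step by step:
Start: pos=(0,0), heading=0, pen down
REPEAT 2 [
  -- iteration 1/2 --
  FD 12.8: (0,0) -> (12.8,0) [heading=0, draw]
  RT 30: heading 0 -> 330
  FD 4: (12.8,0) -> (16.264,-2) [heading=330, draw]
  -- iteration 2/2 --
  FD 12.8: (16.264,-2) -> (27.349,-8.4) [heading=330, draw]
  RT 30: heading 330 -> 300
  FD 4: (27.349,-8.4) -> (29.349,-11.864) [heading=300, draw]
]
Final: pos=(29.349,-11.864), heading=300, 4 segment(s) drawn
Segments drawn: 4

Answer: 4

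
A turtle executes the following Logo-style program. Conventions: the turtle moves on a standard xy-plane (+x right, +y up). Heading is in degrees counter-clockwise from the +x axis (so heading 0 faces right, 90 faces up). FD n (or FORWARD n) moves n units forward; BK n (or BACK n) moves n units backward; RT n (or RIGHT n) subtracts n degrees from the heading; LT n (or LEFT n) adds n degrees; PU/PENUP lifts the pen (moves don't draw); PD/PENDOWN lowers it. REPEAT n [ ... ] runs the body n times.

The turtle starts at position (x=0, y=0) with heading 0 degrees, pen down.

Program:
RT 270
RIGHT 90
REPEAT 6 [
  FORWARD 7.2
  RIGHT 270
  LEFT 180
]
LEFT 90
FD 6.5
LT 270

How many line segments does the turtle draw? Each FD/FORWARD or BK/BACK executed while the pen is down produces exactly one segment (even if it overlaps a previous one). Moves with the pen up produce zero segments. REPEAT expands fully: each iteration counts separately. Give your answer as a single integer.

Answer: 7

Derivation:
Executing turtle program step by step:
Start: pos=(0,0), heading=0, pen down
RT 270: heading 0 -> 90
RT 90: heading 90 -> 0
REPEAT 6 [
  -- iteration 1/6 --
  FD 7.2: (0,0) -> (7.2,0) [heading=0, draw]
  RT 270: heading 0 -> 90
  LT 180: heading 90 -> 270
  -- iteration 2/6 --
  FD 7.2: (7.2,0) -> (7.2,-7.2) [heading=270, draw]
  RT 270: heading 270 -> 0
  LT 180: heading 0 -> 180
  -- iteration 3/6 --
  FD 7.2: (7.2,-7.2) -> (0,-7.2) [heading=180, draw]
  RT 270: heading 180 -> 270
  LT 180: heading 270 -> 90
  -- iteration 4/6 --
  FD 7.2: (0,-7.2) -> (0,0) [heading=90, draw]
  RT 270: heading 90 -> 180
  LT 180: heading 180 -> 0
  -- iteration 5/6 --
  FD 7.2: (0,0) -> (7.2,0) [heading=0, draw]
  RT 270: heading 0 -> 90
  LT 180: heading 90 -> 270
  -- iteration 6/6 --
  FD 7.2: (7.2,0) -> (7.2,-7.2) [heading=270, draw]
  RT 270: heading 270 -> 0
  LT 180: heading 0 -> 180
]
LT 90: heading 180 -> 270
FD 6.5: (7.2,-7.2) -> (7.2,-13.7) [heading=270, draw]
LT 270: heading 270 -> 180
Final: pos=(7.2,-13.7), heading=180, 7 segment(s) drawn
Segments drawn: 7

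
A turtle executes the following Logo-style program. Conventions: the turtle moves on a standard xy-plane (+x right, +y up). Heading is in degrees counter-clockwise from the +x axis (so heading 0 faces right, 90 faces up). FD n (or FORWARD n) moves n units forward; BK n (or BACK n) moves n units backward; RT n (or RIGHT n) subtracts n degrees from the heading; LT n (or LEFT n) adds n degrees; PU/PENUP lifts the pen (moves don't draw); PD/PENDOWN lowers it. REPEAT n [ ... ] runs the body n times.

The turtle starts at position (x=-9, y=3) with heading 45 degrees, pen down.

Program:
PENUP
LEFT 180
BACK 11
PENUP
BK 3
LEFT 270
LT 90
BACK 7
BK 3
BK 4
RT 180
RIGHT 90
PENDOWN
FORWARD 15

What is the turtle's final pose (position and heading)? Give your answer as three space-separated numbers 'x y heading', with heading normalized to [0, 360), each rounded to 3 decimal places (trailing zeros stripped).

Executing turtle program step by step:
Start: pos=(-9,3), heading=45, pen down
PU: pen up
LT 180: heading 45 -> 225
BK 11: (-9,3) -> (-1.222,10.778) [heading=225, move]
PU: pen up
BK 3: (-1.222,10.778) -> (0.899,12.899) [heading=225, move]
LT 270: heading 225 -> 135
LT 90: heading 135 -> 225
BK 7: (0.899,12.899) -> (5.849,17.849) [heading=225, move]
BK 3: (5.849,17.849) -> (7.971,19.971) [heading=225, move]
BK 4: (7.971,19.971) -> (10.799,22.799) [heading=225, move]
RT 180: heading 225 -> 45
RT 90: heading 45 -> 315
PD: pen down
FD 15: (10.799,22.799) -> (21.406,12.192) [heading=315, draw]
Final: pos=(21.406,12.192), heading=315, 1 segment(s) drawn

Answer: 21.406 12.192 315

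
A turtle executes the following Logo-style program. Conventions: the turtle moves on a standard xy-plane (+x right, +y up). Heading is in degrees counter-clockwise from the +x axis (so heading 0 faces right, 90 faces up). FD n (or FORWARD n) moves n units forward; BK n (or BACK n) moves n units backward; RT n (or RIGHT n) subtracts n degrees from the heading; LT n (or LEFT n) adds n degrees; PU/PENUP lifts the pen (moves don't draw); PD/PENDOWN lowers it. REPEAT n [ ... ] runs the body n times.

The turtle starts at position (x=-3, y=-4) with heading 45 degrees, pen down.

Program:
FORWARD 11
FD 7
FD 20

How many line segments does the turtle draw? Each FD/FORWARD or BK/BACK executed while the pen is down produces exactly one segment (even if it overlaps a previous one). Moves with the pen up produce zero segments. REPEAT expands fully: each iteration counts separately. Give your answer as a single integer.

Executing turtle program step by step:
Start: pos=(-3,-4), heading=45, pen down
FD 11: (-3,-4) -> (4.778,3.778) [heading=45, draw]
FD 7: (4.778,3.778) -> (9.728,8.728) [heading=45, draw]
FD 20: (9.728,8.728) -> (23.87,22.87) [heading=45, draw]
Final: pos=(23.87,22.87), heading=45, 3 segment(s) drawn
Segments drawn: 3

Answer: 3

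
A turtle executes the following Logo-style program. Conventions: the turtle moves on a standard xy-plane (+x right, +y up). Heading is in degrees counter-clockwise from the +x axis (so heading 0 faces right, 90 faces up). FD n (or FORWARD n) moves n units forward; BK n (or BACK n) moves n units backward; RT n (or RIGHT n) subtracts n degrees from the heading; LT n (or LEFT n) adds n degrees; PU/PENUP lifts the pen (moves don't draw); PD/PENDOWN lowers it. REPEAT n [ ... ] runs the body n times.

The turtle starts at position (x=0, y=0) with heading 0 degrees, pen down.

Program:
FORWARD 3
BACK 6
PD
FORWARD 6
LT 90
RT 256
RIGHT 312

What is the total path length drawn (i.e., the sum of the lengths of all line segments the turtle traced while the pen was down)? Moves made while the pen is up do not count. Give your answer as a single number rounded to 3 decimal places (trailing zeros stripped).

Answer: 15

Derivation:
Executing turtle program step by step:
Start: pos=(0,0), heading=0, pen down
FD 3: (0,0) -> (3,0) [heading=0, draw]
BK 6: (3,0) -> (-3,0) [heading=0, draw]
PD: pen down
FD 6: (-3,0) -> (3,0) [heading=0, draw]
LT 90: heading 0 -> 90
RT 256: heading 90 -> 194
RT 312: heading 194 -> 242
Final: pos=(3,0), heading=242, 3 segment(s) drawn

Segment lengths:
  seg 1: (0,0) -> (3,0), length = 3
  seg 2: (3,0) -> (-3,0), length = 6
  seg 3: (-3,0) -> (3,0), length = 6
Total = 15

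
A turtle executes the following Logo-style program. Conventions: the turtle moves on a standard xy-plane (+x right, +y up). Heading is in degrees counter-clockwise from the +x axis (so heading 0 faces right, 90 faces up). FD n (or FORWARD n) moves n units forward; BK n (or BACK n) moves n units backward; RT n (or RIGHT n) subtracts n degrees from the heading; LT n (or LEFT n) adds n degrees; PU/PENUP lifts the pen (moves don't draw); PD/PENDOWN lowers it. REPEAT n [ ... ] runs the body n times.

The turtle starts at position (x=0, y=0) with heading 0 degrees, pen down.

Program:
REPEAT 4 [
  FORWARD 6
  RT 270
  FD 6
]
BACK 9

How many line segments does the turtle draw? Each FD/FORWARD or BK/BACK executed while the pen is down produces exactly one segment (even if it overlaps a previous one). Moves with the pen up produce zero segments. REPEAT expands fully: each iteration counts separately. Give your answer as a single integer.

Executing turtle program step by step:
Start: pos=(0,0), heading=0, pen down
REPEAT 4 [
  -- iteration 1/4 --
  FD 6: (0,0) -> (6,0) [heading=0, draw]
  RT 270: heading 0 -> 90
  FD 6: (6,0) -> (6,6) [heading=90, draw]
  -- iteration 2/4 --
  FD 6: (6,6) -> (6,12) [heading=90, draw]
  RT 270: heading 90 -> 180
  FD 6: (6,12) -> (0,12) [heading=180, draw]
  -- iteration 3/4 --
  FD 6: (0,12) -> (-6,12) [heading=180, draw]
  RT 270: heading 180 -> 270
  FD 6: (-6,12) -> (-6,6) [heading=270, draw]
  -- iteration 4/4 --
  FD 6: (-6,6) -> (-6,0) [heading=270, draw]
  RT 270: heading 270 -> 0
  FD 6: (-6,0) -> (0,0) [heading=0, draw]
]
BK 9: (0,0) -> (-9,0) [heading=0, draw]
Final: pos=(-9,0), heading=0, 9 segment(s) drawn
Segments drawn: 9

Answer: 9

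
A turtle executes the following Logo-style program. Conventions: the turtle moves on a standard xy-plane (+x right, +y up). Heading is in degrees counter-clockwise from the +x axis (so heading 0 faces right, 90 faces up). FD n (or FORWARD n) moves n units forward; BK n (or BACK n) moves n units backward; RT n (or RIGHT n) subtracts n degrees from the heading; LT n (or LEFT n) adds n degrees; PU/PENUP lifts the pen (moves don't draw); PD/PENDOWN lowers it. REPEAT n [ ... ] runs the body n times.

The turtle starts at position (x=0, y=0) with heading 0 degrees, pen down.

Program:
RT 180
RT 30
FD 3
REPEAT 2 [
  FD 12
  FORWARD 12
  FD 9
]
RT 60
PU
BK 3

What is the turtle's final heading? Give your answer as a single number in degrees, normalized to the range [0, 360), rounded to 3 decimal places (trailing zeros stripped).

Executing turtle program step by step:
Start: pos=(0,0), heading=0, pen down
RT 180: heading 0 -> 180
RT 30: heading 180 -> 150
FD 3: (0,0) -> (-2.598,1.5) [heading=150, draw]
REPEAT 2 [
  -- iteration 1/2 --
  FD 12: (-2.598,1.5) -> (-12.99,7.5) [heading=150, draw]
  FD 12: (-12.99,7.5) -> (-23.383,13.5) [heading=150, draw]
  FD 9: (-23.383,13.5) -> (-31.177,18) [heading=150, draw]
  -- iteration 2/2 --
  FD 12: (-31.177,18) -> (-41.569,24) [heading=150, draw]
  FD 12: (-41.569,24) -> (-51.962,30) [heading=150, draw]
  FD 9: (-51.962,30) -> (-59.756,34.5) [heading=150, draw]
]
RT 60: heading 150 -> 90
PU: pen up
BK 3: (-59.756,34.5) -> (-59.756,31.5) [heading=90, move]
Final: pos=(-59.756,31.5), heading=90, 7 segment(s) drawn

Answer: 90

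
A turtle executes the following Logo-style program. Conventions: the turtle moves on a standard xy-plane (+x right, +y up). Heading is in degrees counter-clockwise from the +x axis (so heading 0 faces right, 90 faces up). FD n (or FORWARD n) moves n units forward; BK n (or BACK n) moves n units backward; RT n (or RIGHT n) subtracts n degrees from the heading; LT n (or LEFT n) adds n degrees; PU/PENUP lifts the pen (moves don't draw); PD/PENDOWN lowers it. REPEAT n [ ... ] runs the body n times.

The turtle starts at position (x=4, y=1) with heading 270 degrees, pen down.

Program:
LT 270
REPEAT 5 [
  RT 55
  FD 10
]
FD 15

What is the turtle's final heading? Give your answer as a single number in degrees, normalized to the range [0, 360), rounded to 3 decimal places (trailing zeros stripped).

Answer: 265

Derivation:
Executing turtle program step by step:
Start: pos=(4,1), heading=270, pen down
LT 270: heading 270 -> 180
REPEAT 5 [
  -- iteration 1/5 --
  RT 55: heading 180 -> 125
  FD 10: (4,1) -> (-1.736,9.192) [heading=125, draw]
  -- iteration 2/5 --
  RT 55: heading 125 -> 70
  FD 10: (-1.736,9.192) -> (1.684,18.588) [heading=70, draw]
  -- iteration 3/5 --
  RT 55: heading 70 -> 15
  FD 10: (1.684,18.588) -> (11.344,21.177) [heading=15, draw]
  -- iteration 4/5 --
  RT 55: heading 15 -> 320
  FD 10: (11.344,21.177) -> (19.004,14.749) [heading=320, draw]
  -- iteration 5/5 --
  RT 55: heading 320 -> 265
  FD 10: (19.004,14.749) -> (18.133,4.787) [heading=265, draw]
]
FD 15: (18.133,4.787) -> (16.825,-10.156) [heading=265, draw]
Final: pos=(16.825,-10.156), heading=265, 6 segment(s) drawn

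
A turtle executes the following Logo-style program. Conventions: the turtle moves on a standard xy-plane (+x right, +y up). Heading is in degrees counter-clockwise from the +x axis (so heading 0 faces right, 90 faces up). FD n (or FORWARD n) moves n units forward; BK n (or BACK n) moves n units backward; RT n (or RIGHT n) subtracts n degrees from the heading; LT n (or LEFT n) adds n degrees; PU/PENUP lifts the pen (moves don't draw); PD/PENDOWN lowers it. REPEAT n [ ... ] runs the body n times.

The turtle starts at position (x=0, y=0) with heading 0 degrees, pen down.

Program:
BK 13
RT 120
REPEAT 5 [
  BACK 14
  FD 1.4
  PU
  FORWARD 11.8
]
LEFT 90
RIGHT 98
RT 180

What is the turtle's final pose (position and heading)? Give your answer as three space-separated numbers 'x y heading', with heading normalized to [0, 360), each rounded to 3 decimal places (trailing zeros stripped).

Executing turtle program step by step:
Start: pos=(0,0), heading=0, pen down
BK 13: (0,0) -> (-13,0) [heading=0, draw]
RT 120: heading 0 -> 240
REPEAT 5 [
  -- iteration 1/5 --
  BK 14: (-13,0) -> (-6,12.124) [heading=240, draw]
  FD 1.4: (-6,12.124) -> (-6.7,10.912) [heading=240, draw]
  PU: pen up
  FD 11.8: (-6.7,10.912) -> (-12.6,0.693) [heading=240, move]
  -- iteration 2/5 --
  BK 14: (-12.6,0.693) -> (-5.6,12.817) [heading=240, move]
  FD 1.4: (-5.6,12.817) -> (-6.3,11.605) [heading=240, move]
  PU: pen up
  FD 11.8: (-6.3,11.605) -> (-12.2,1.386) [heading=240, move]
  -- iteration 3/5 --
  BK 14: (-12.2,1.386) -> (-5.2,13.51) [heading=240, move]
  FD 1.4: (-5.2,13.51) -> (-5.9,12.298) [heading=240, move]
  PU: pen up
  FD 11.8: (-5.9,12.298) -> (-11.8,2.078) [heading=240, move]
  -- iteration 4/5 --
  BK 14: (-11.8,2.078) -> (-4.8,14.203) [heading=240, move]
  FD 1.4: (-4.8,14.203) -> (-5.5,12.99) [heading=240, move]
  PU: pen up
  FD 11.8: (-5.5,12.99) -> (-11.4,2.771) [heading=240, move]
  -- iteration 5/5 --
  BK 14: (-11.4,2.771) -> (-4.4,14.896) [heading=240, move]
  FD 1.4: (-4.4,14.896) -> (-5.1,13.683) [heading=240, move]
  PU: pen up
  FD 11.8: (-5.1,13.683) -> (-11,3.464) [heading=240, move]
]
LT 90: heading 240 -> 330
RT 98: heading 330 -> 232
RT 180: heading 232 -> 52
Final: pos=(-11,3.464), heading=52, 3 segment(s) drawn

Answer: -11 3.464 52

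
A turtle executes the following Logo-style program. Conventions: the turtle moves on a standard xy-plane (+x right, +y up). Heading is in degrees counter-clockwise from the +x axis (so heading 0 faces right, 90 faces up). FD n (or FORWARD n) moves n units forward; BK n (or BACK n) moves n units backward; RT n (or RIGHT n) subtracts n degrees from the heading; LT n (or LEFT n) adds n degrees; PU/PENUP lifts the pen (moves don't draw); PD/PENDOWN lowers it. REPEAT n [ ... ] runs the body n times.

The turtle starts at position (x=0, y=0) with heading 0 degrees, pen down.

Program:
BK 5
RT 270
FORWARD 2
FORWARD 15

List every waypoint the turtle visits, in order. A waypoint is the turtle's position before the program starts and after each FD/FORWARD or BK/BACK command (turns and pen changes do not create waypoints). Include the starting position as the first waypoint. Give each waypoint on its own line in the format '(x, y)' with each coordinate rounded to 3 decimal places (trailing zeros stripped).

Answer: (0, 0)
(-5, 0)
(-5, 2)
(-5, 17)

Derivation:
Executing turtle program step by step:
Start: pos=(0,0), heading=0, pen down
BK 5: (0,0) -> (-5,0) [heading=0, draw]
RT 270: heading 0 -> 90
FD 2: (-5,0) -> (-5,2) [heading=90, draw]
FD 15: (-5,2) -> (-5,17) [heading=90, draw]
Final: pos=(-5,17), heading=90, 3 segment(s) drawn
Waypoints (4 total):
(0, 0)
(-5, 0)
(-5, 2)
(-5, 17)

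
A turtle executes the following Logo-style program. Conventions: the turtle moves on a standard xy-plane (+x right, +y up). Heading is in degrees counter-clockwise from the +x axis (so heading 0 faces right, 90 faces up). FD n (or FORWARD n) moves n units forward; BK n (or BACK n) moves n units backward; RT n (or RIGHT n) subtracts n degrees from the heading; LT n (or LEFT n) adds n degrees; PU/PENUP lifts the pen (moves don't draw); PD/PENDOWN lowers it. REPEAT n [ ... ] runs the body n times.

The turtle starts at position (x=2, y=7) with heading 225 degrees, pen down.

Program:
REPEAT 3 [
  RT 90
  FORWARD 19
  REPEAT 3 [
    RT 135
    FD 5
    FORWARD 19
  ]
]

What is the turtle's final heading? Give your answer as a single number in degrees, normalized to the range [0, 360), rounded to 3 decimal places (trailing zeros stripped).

Executing turtle program step by step:
Start: pos=(2,7), heading=225, pen down
REPEAT 3 [
  -- iteration 1/3 --
  RT 90: heading 225 -> 135
  FD 19: (2,7) -> (-11.435,20.435) [heading=135, draw]
  REPEAT 3 [
    -- iteration 1/3 --
    RT 135: heading 135 -> 0
    FD 5: (-11.435,20.435) -> (-6.435,20.435) [heading=0, draw]
    FD 19: (-6.435,20.435) -> (12.565,20.435) [heading=0, draw]
    -- iteration 2/3 --
    RT 135: heading 0 -> 225
    FD 5: (12.565,20.435) -> (9.029,16.899) [heading=225, draw]
    FD 19: (9.029,16.899) -> (-4.406,3.464) [heading=225, draw]
    -- iteration 3/3 --
    RT 135: heading 225 -> 90
    FD 5: (-4.406,3.464) -> (-4.406,8.464) [heading=90, draw]
    FD 19: (-4.406,8.464) -> (-4.406,27.464) [heading=90, draw]
  ]
  -- iteration 2/3 --
  RT 90: heading 90 -> 0
  FD 19: (-4.406,27.464) -> (14.594,27.464) [heading=0, draw]
  REPEAT 3 [
    -- iteration 1/3 --
    RT 135: heading 0 -> 225
    FD 5: (14.594,27.464) -> (11.059,23.929) [heading=225, draw]
    FD 19: (11.059,23.929) -> (-2.376,10.494) [heading=225, draw]
    -- iteration 2/3 --
    RT 135: heading 225 -> 90
    FD 5: (-2.376,10.494) -> (-2.376,15.494) [heading=90, draw]
    FD 19: (-2.376,15.494) -> (-2.376,34.494) [heading=90, draw]
    -- iteration 3/3 --
    RT 135: heading 90 -> 315
    FD 5: (-2.376,34.494) -> (1.159,30.958) [heading=315, draw]
    FD 19: (1.159,30.958) -> (14.594,17.523) [heading=315, draw]
  ]
  -- iteration 3/3 --
  RT 90: heading 315 -> 225
  FD 19: (14.594,17.523) -> (1.159,4.088) [heading=225, draw]
  REPEAT 3 [
    -- iteration 1/3 --
    RT 135: heading 225 -> 90
    FD 5: (1.159,4.088) -> (1.159,9.088) [heading=90, draw]
    FD 19: (1.159,9.088) -> (1.159,28.088) [heading=90, draw]
    -- iteration 2/3 --
    RT 135: heading 90 -> 315
    FD 5: (1.159,28.088) -> (4.695,24.553) [heading=315, draw]
    FD 19: (4.695,24.553) -> (18.13,11.118) [heading=315, draw]
    -- iteration 3/3 --
    RT 135: heading 315 -> 180
    FD 5: (18.13,11.118) -> (13.13,11.118) [heading=180, draw]
    FD 19: (13.13,11.118) -> (-5.87,11.118) [heading=180, draw]
  ]
]
Final: pos=(-5.87,11.118), heading=180, 21 segment(s) drawn

Answer: 180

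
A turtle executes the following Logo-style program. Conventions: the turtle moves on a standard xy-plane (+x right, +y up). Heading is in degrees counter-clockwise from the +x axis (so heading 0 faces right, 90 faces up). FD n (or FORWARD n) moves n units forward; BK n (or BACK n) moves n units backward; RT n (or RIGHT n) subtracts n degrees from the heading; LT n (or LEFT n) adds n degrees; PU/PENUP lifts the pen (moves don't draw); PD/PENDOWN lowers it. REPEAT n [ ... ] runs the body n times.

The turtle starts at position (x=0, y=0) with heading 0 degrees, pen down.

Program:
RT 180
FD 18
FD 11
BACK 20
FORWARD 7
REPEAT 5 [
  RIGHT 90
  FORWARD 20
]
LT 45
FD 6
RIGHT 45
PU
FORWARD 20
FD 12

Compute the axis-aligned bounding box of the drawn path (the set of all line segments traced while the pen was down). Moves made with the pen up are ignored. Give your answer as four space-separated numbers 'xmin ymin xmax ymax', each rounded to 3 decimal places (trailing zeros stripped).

Answer: -29 0 4 24.243

Derivation:
Executing turtle program step by step:
Start: pos=(0,0), heading=0, pen down
RT 180: heading 0 -> 180
FD 18: (0,0) -> (-18,0) [heading=180, draw]
FD 11: (-18,0) -> (-29,0) [heading=180, draw]
BK 20: (-29,0) -> (-9,0) [heading=180, draw]
FD 7: (-9,0) -> (-16,0) [heading=180, draw]
REPEAT 5 [
  -- iteration 1/5 --
  RT 90: heading 180 -> 90
  FD 20: (-16,0) -> (-16,20) [heading=90, draw]
  -- iteration 2/5 --
  RT 90: heading 90 -> 0
  FD 20: (-16,20) -> (4,20) [heading=0, draw]
  -- iteration 3/5 --
  RT 90: heading 0 -> 270
  FD 20: (4,20) -> (4,0) [heading=270, draw]
  -- iteration 4/5 --
  RT 90: heading 270 -> 180
  FD 20: (4,0) -> (-16,0) [heading=180, draw]
  -- iteration 5/5 --
  RT 90: heading 180 -> 90
  FD 20: (-16,0) -> (-16,20) [heading=90, draw]
]
LT 45: heading 90 -> 135
FD 6: (-16,20) -> (-20.243,24.243) [heading=135, draw]
RT 45: heading 135 -> 90
PU: pen up
FD 20: (-20.243,24.243) -> (-20.243,44.243) [heading=90, move]
FD 12: (-20.243,44.243) -> (-20.243,56.243) [heading=90, move]
Final: pos=(-20.243,56.243), heading=90, 10 segment(s) drawn

Segment endpoints: x in {-29, -20.243, -18, -16, -16, -16, -9, 0, 4, 4}, y in {0, 0, 0, 0, 0, 0, 20, 20, 20, 24.243}
xmin=-29, ymin=0, xmax=4, ymax=24.243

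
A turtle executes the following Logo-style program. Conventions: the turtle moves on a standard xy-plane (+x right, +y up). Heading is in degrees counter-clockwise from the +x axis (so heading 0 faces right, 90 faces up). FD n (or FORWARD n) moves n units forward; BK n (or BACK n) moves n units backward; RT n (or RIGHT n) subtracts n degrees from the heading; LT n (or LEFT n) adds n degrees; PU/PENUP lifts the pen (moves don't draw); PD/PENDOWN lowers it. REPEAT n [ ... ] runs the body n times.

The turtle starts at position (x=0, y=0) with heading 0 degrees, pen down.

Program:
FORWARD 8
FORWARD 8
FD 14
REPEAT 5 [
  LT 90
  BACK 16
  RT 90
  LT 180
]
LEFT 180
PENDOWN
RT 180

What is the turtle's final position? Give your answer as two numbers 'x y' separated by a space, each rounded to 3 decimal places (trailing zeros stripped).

Executing turtle program step by step:
Start: pos=(0,0), heading=0, pen down
FD 8: (0,0) -> (8,0) [heading=0, draw]
FD 8: (8,0) -> (16,0) [heading=0, draw]
FD 14: (16,0) -> (30,0) [heading=0, draw]
REPEAT 5 [
  -- iteration 1/5 --
  LT 90: heading 0 -> 90
  BK 16: (30,0) -> (30,-16) [heading=90, draw]
  RT 90: heading 90 -> 0
  LT 180: heading 0 -> 180
  -- iteration 2/5 --
  LT 90: heading 180 -> 270
  BK 16: (30,-16) -> (30,0) [heading=270, draw]
  RT 90: heading 270 -> 180
  LT 180: heading 180 -> 0
  -- iteration 3/5 --
  LT 90: heading 0 -> 90
  BK 16: (30,0) -> (30,-16) [heading=90, draw]
  RT 90: heading 90 -> 0
  LT 180: heading 0 -> 180
  -- iteration 4/5 --
  LT 90: heading 180 -> 270
  BK 16: (30,-16) -> (30,0) [heading=270, draw]
  RT 90: heading 270 -> 180
  LT 180: heading 180 -> 0
  -- iteration 5/5 --
  LT 90: heading 0 -> 90
  BK 16: (30,0) -> (30,-16) [heading=90, draw]
  RT 90: heading 90 -> 0
  LT 180: heading 0 -> 180
]
LT 180: heading 180 -> 0
PD: pen down
RT 180: heading 0 -> 180
Final: pos=(30,-16), heading=180, 8 segment(s) drawn

Answer: 30 -16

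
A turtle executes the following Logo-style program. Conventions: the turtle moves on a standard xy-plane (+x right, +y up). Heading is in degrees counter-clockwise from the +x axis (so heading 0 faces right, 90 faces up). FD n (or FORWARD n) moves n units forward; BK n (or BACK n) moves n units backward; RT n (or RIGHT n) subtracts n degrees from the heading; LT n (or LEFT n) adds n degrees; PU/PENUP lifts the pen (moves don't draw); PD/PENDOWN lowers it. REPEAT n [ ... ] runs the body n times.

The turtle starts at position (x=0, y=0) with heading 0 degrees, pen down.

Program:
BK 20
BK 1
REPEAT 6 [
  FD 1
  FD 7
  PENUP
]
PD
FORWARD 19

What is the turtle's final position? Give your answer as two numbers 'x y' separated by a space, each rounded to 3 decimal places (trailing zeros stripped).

Executing turtle program step by step:
Start: pos=(0,0), heading=0, pen down
BK 20: (0,0) -> (-20,0) [heading=0, draw]
BK 1: (-20,0) -> (-21,0) [heading=0, draw]
REPEAT 6 [
  -- iteration 1/6 --
  FD 1: (-21,0) -> (-20,0) [heading=0, draw]
  FD 7: (-20,0) -> (-13,0) [heading=0, draw]
  PU: pen up
  -- iteration 2/6 --
  FD 1: (-13,0) -> (-12,0) [heading=0, move]
  FD 7: (-12,0) -> (-5,0) [heading=0, move]
  PU: pen up
  -- iteration 3/6 --
  FD 1: (-5,0) -> (-4,0) [heading=0, move]
  FD 7: (-4,0) -> (3,0) [heading=0, move]
  PU: pen up
  -- iteration 4/6 --
  FD 1: (3,0) -> (4,0) [heading=0, move]
  FD 7: (4,0) -> (11,0) [heading=0, move]
  PU: pen up
  -- iteration 5/6 --
  FD 1: (11,0) -> (12,0) [heading=0, move]
  FD 7: (12,0) -> (19,0) [heading=0, move]
  PU: pen up
  -- iteration 6/6 --
  FD 1: (19,0) -> (20,0) [heading=0, move]
  FD 7: (20,0) -> (27,0) [heading=0, move]
  PU: pen up
]
PD: pen down
FD 19: (27,0) -> (46,0) [heading=0, draw]
Final: pos=(46,0), heading=0, 5 segment(s) drawn

Answer: 46 0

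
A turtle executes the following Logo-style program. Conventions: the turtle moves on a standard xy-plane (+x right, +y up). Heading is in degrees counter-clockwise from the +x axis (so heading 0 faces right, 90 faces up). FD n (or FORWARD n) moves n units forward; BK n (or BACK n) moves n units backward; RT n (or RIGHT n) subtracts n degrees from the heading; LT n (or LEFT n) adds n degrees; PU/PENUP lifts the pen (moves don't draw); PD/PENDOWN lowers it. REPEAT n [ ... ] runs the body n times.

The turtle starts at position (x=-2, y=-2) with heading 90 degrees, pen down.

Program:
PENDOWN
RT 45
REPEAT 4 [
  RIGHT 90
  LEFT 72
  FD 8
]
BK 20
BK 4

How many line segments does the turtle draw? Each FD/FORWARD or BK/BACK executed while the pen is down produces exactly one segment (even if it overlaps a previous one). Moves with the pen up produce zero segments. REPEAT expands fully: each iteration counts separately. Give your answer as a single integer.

Answer: 6

Derivation:
Executing turtle program step by step:
Start: pos=(-2,-2), heading=90, pen down
PD: pen down
RT 45: heading 90 -> 45
REPEAT 4 [
  -- iteration 1/4 --
  RT 90: heading 45 -> 315
  LT 72: heading 315 -> 27
  FD 8: (-2,-2) -> (5.128,1.632) [heading=27, draw]
  -- iteration 2/4 --
  RT 90: heading 27 -> 297
  LT 72: heading 297 -> 9
  FD 8: (5.128,1.632) -> (13.03,2.883) [heading=9, draw]
  -- iteration 3/4 --
  RT 90: heading 9 -> 279
  LT 72: heading 279 -> 351
  FD 8: (13.03,2.883) -> (20.931,1.632) [heading=351, draw]
  -- iteration 4/4 --
  RT 90: heading 351 -> 261
  LT 72: heading 261 -> 333
  FD 8: (20.931,1.632) -> (28.059,-2) [heading=333, draw]
]
BK 20: (28.059,-2) -> (10.239,7.08) [heading=333, draw]
BK 4: (10.239,7.08) -> (6.675,8.896) [heading=333, draw]
Final: pos=(6.675,8.896), heading=333, 6 segment(s) drawn
Segments drawn: 6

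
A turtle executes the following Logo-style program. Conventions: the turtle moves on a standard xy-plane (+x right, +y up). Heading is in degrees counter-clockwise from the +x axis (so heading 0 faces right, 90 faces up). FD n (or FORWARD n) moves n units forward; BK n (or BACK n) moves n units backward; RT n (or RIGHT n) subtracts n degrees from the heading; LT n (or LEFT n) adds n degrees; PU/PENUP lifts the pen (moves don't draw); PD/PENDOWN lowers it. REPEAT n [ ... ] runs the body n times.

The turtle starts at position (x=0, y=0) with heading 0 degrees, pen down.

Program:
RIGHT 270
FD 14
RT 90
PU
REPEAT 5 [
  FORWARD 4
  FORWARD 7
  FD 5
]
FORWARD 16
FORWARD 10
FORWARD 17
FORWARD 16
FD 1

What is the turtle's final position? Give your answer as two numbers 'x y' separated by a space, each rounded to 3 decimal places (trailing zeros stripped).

Answer: 140 14

Derivation:
Executing turtle program step by step:
Start: pos=(0,0), heading=0, pen down
RT 270: heading 0 -> 90
FD 14: (0,0) -> (0,14) [heading=90, draw]
RT 90: heading 90 -> 0
PU: pen up
REPEAT 5 [
  -- iteration 1/5 --
  FD 4: (0,14) -> (4,14) [heading=0, move]
  FD 7: (4,14) -> (11,14) [heading=0, move]
  FD 5: (11,14) -> (16,14) [heading=0, move]
  -- iteration 2/5 --
  FD 4: (16,14) -> (20,14) [heading=0, move]
  FD 7: (20,14) -> (27,14) [heading=0, move]
  FD 5: (27,14) -> (32,14) [heading=0, move]
  -- iteration 3/5 --
  FD 4: (32,14) -> (36,14) [heading=0, move]
  FD 7: (36,14) -> (43,14) [heading=0, move]
  FD 5: (43,14) -> (48,14) [heading=0, move]
  -- iteration 4/5 --
  FD 4: (48,14) -> (52,14) [heading=0, move]
  FD 7: (52,14) -> (59,14) [heading=0, move]
  FD 5: (59,14) -> (64,14) [heading=0, move]
  -- iteration 5/5 --
  FD 4: (64,14) -> (68,14) [heading=0, move]
  FD 7: (68,14) -> (75,14) [heading=0, move]
  FD 5: (75,14) -> (80,14) [heading=0, move]
]
FD 16: (80,14) -> (96,14) [heading=0, move]
FD 10: (96,14) -> (106,14) [heading=0, move]
FD 17: (106,14) -> (123,14) [heading=0, move]
FD 16: (123,14) -> (139,14) [heading=0, move]
FD 1: (139,14) -> (140,14) [heading=0, move]
Final: pos=(140,14), heading=0, 1 segment(s) drawn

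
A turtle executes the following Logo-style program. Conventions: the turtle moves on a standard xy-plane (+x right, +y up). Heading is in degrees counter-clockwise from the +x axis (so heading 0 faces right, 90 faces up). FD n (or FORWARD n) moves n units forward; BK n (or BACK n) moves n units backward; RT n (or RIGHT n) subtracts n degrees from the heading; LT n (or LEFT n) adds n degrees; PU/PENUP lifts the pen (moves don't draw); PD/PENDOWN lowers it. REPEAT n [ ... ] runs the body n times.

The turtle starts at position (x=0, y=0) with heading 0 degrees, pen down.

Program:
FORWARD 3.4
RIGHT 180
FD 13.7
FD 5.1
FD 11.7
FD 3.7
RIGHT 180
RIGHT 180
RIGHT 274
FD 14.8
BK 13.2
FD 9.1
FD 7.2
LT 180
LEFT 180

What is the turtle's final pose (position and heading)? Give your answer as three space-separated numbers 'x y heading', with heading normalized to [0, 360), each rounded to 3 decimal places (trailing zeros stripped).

Executing turtle program step by step:
Start: pos=(0,0), heading=0, pen down
FD 3.4: (0,0) -> (3.4,0) [heading=0, draw]
RT 180: heading 0 -> 180
FD 13.7: (3.4,0) -> (-10.3,0) [heading=180, draw]
FD 5.1: (-10.3,0) -> (-15.4,0) [heading=180, draw]
FD 11.7: (-15.4,0) -> (-27.1,0) [heading=180, draw]
FD 3.7: (-27.1,0) -> (-30.8,0) [heading=180, draw]
RT 180: heading 180 -> 0
RT 180: heading 0 -> 180
RT 274: heading 180 -> 266
FD 14.8: (-30.8,0) -> (-31.832,-14.764) [heading=266, draw]
BK 13.2: (-31.832,-14.764) -> (-30.912,-1.596) [heading=266, draw]
FD 9.1: (-30.912,-1.596) -> (-31.546,-10.674) [heading=266, draw]
FD 7.2: (-31.546,-10.674) -> (-32.049,-17.856) [heading=266, draw]
LT 180: heading 266 -> 86
LT 180: heading 86 -> 266
Final: pos=(-32.049,-17.856), heading=266, 9 segment(s) drawn

Answer: -32.049 -17.856 266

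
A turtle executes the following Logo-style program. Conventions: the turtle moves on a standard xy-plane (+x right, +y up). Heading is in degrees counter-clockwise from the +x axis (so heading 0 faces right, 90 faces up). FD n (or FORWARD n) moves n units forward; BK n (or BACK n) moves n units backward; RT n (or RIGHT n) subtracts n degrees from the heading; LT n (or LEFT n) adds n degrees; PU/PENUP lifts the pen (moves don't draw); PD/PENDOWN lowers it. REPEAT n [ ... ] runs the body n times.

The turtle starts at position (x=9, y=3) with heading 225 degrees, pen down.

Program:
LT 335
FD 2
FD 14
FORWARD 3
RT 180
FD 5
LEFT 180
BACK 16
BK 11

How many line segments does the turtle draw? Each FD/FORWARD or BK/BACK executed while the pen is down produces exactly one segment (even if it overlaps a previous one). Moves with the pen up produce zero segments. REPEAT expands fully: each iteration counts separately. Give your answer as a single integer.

Executing turtle program step by step:
Start: pos=(9,3), heading=225, pen down
LT 335: heading 225 -> 200
FD 2: (9,3) -> (7.121,2.316) [heading=200, draw]
FD 14: (7.121,2.316) -> (-6.035,-2.472) [heading=200, draw]
FD 3: (-6.035,-2.472) -> (-8.854,-3.498) [heading=200, draw]
RT 180: heading 200 -> 20
FD 5: (-8.854,-3.498) -> (-4.156,-1.788) [heading=20, draw]
LT 180: heading 20 -> 200
BK 16: (-4.156,-1.788) -> (10.879,3.684) [heading=200, draw]
BK 11: (10.879,3.684) -> (21.216,7.446) [heading=200, draw]
Final: pos=(21.216,7.446), heading=200, 6 segment(s) drawn
Segments drawn: 6

Answer: 6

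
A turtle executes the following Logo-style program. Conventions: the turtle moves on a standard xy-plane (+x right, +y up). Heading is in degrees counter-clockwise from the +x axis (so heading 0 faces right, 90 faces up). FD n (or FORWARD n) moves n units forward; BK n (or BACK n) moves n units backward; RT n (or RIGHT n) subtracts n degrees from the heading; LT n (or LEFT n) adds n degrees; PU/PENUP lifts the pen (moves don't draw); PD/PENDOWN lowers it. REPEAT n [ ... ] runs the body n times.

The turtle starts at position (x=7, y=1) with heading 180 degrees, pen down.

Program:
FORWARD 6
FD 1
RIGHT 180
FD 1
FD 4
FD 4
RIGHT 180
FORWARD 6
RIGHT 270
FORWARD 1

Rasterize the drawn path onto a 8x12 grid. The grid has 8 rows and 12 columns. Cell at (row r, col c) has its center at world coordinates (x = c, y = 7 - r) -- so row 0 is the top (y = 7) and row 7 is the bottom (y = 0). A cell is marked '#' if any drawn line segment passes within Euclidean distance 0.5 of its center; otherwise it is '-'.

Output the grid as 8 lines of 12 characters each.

Segment 0: (7,1) -> (1,1)
Segment 1: (1,1) -> (0,1)
Segment 2: (0,1) -> (1,1)
Segment 3: (1,1) -> (5,1)
Segment 4: (5,1) -> (9,1)
Segment 5: (9,1) -> (3,1)
Segment 6: (3,1) -> (3,0)

Answer: ------------
------------
------------
------------
------------
------------
##########--
---#--------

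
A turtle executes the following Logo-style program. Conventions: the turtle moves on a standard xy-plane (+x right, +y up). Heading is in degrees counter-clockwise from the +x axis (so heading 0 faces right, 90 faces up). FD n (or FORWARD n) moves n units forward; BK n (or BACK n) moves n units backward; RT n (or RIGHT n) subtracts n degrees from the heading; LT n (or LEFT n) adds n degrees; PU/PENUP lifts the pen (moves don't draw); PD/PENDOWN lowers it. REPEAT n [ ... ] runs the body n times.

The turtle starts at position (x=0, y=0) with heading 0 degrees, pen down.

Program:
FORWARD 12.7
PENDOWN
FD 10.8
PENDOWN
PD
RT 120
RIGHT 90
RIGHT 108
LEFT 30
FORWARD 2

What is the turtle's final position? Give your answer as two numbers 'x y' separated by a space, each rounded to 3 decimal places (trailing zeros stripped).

Answer: 24.118 1.902

Derivation:
Executing turtle program step by step:
Start: pos=(0,0), heading=0, pen down
FD 12.7: (0,0) -> (12.7,0) [heading=0, draw]
PD: pen down
FD 10.8: (12.7,0) -> (23.5,0) [heading=0, draw]
PD: pen down
PD: pen down
RT 120: heading 0 -> 240
RT 90: heading 240 -> 150
RT 108: heading 150 -> 42
LT 30: heading 42 -> 72
FD 2: (23.5,0) -> (24.118,1.902) [heading=72, draw]
Final: pos=(24.118,1.902), heading=72, 3 segment(s) drawn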